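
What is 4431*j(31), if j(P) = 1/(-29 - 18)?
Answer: -4431/47 ≈ -94.277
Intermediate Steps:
j(P) = -1/47 (j(P) = 1/(-47) = -1/47)
4431*j(31) = 4431*(-1/47) = -4431/47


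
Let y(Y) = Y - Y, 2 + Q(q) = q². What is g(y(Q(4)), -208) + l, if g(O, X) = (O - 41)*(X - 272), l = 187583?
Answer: 207263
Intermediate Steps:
Q(q) = -2 + q²
y(Y) = 0
g(O, X) = (-272 + X)*(-41 + O) (g(O, X) = (-41 + O)*(-272 + X) = (-272 + X)*(-41 + O))
g(y(Q(4)), -208) + l = (11152 - 272*0 - 41*(-208) + 0*(-208)) + 187583 = (11152 + 0 + 8528 + 0) + 187583 = 19680 + 187583 = 207263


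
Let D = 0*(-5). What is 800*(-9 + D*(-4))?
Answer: -7200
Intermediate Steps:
D = 0
800*(-9 + D*(-4)) = 800*(-9 + 0*(-4)) = 800*(-9 + 0) = 800*(-9) = -7200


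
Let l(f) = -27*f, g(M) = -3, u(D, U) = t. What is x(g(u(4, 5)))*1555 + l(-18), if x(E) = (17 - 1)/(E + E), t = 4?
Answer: -10982/3 ≈ -3660.7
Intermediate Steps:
u(D, U) = 4
x(E) = 8/E (x(E) = 16/((2*E)) = 16*(1/(2*E)) = 8/E)
x(g(u(4, 5)))*1555 + l(-18) = (8/(-3))*1555 - 27*(-18) = (8*(-1/3))*1555 + 486 = -8/3*1555 + 486 = -12440/3 + 486 = -10982/3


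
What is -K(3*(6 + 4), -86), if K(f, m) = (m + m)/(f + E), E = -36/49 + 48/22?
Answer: 46354/8475 ≈ 5.4695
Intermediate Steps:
E = 780/539 (E = -36*1/49 + 48*(1/22) = -36/49 + 24/11 = 780/539 ≈ 1.4471)
K(f, m) = 2*m/(780/539 + f) (K(f, m) = (m + m)/(f + 780/539) = (2*m)/(780/539 + f) = 2*m/(780/539 + f))
-K(3*(6 + 4), -86) = -1078*(-86)/(780 + 539*(3*(6 + 4))) = -1078*(-86)/(780 + 539*(3*10)) = -1078*(-86)/(780 + 539*30) = -1078*(-86)/(780 + 16170) = -1078*(-86)/16950 = -1*(-46354/8475) = 46354/8475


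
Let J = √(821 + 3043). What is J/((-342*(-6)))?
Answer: √966/1026 ≈ 0.030293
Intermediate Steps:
J = 2*√966 (J = √3864 = 2*√966 ≈ 62.161)
J/((-342*(-6))) = (2*√966)/((-342*(-6))) = (2*√966)/2052 = (2*√966)*(1/2052) = √966/1026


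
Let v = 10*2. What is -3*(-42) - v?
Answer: 106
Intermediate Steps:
v = 20
-3*(-42) - v = -3*(-42) - 1*20 = 126 - 20 = 106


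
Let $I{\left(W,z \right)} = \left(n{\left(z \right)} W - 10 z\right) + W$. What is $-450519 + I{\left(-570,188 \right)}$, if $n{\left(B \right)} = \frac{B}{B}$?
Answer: $-453539$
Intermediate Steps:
$n{\left(B \right)} = 1$
$I{\left(W,z \right)} = - 10 z + 2 W$ ($I{\left(W,z \right)} = \left(1 W - 10 z\right) + W = \left(W - 10 z\right) + W = - 10 z + 2 W$)
$-450519 + I{\left(-570,188 \right)} = -450519 + \left(\left(-10\right) 188 + 2 \left(-570\right)\right) = -450519 - 3020 = -453539$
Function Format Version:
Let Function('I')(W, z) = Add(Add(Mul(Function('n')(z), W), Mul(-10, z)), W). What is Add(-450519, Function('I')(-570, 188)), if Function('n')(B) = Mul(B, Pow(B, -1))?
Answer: -453539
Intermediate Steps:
Function('n')(B) = 1
Function('I')(W, z) = Add(Mul(-10, z), Mul(2, W)) (Function('I')(W, z) = Add(Add(Mul(1, W), Mul(-10, z)), W) = Add(Add(W, Mul(-10, z)), W) = Add(Mul(-10, z), Mul(2, W)))
Add(-450519, Function('I')(-570, 188)) = Add(-450519, Add(Mul(-10, 188), Mul(2, -570))) = Add(-450519, Add(-1880, -1140)) = Add(-450519, -3020) = -453539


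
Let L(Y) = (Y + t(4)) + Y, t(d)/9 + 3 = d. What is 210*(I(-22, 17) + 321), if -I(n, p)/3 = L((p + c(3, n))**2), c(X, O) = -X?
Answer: -185220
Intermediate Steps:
t(d) = -27 + 9*d
L(Y) = 9 + 2*Y (L(Y) = (Y + (-27 + 9*4)) + Y = (Y + (-27 + 36)) + Y = (Y + 9) + Y = (9 + Y) + Y = 9 + 2*Y)
I(n, p) = -27 - 6*(-3 + p)**2 (I(n, p) = -3*(9 + 2*(p - 1*3)**2) = -3*(9 + 2*(p - 3)**2) = -3*(9 + 2*(-3 + p)**2) = -27 - 6*(-3 + p)**2)
210*(I(-22, 17) + 321) = 210*((-81 - 6*17**2 + 36*17) + 321) = 210*((-81 - 6*289 + 612) + 321) = 210*((-81 - 1734 + 612) + 321) = 210*(-1203 + 321) = 210*(-882) = -185220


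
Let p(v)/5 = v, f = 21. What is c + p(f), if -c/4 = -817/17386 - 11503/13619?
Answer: 12853182297/118389967 ≈ 108.57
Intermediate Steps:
p(v) = 5*v
c = 422235762/118389967 (c = -4*(-817/17386 - 11503/13619) = -4*(-211117881/236779934) = 422235762/118389967 ≈ 3.5665)
c + p(f) = 422235762/118389967 + 5*21 = 422235762/118389967 + 105 = 12853182297/118389967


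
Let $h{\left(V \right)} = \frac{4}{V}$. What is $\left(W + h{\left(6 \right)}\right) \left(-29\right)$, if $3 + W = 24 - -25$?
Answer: $- \frac{4060}{3} \approx -1353.3$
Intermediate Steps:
$W = 46$ ($W = -3 + \left(24 - -25\right) = -3 + \left(24 + 25\right) = -3 + 49 = 46$)
$\left(W + h{\left(6 \right)}\right) \left(-29\right) = \left(46 + \frac{4}{6}\right) \left(-29\right) = \left(46 + 4 \cdot \frac{1}{6}\right) \left(-29\right) = \left(46 + \frac{2}{3}\right) \left(-29\right) = \frac{140}{3} \left(-29\right) = - \frac{4060}{3}$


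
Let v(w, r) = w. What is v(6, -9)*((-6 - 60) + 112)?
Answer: 276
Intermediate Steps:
v(6, -9)*((-6 - 60) + 112) = 6*((-6 - 60) + 112) = 6*(-66 + 112) = 6*46 = 276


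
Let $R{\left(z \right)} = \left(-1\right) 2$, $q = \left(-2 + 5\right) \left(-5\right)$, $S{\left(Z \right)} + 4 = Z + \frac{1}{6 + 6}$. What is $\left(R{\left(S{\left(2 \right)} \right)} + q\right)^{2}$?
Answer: $289$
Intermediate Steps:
$S{\left(Z \right)} = - \frac{47}{12} + Z$ ($S{\left(Z \right)} = -4 + \left(Z + \frac{1}{6 + 6}\right) = -4 + \left(Z + \frac{1}{12}\right) = -4 + \left(\frac{1}{12} + Z\right) = - \frac{47}{12} + Z$)
$q = -15$ ($q = 3 \left(-5\right) = -15$)
$R{\left(z \right)} = -2$
$\left(R{\left(S{\left(2 \right)} \right)} + q\right)^{2} = \left(-2 - 15\right)^{2} = \left(-17\right)^{2} = 289$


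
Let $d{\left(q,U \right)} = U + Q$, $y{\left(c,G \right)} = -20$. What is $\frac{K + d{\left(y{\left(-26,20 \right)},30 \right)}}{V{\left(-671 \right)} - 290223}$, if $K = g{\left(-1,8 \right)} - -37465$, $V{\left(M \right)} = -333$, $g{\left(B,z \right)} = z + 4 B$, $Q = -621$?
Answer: $- \frac{18439}{145278} \approx -0.12692$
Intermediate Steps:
$d{\left(q,U \right)} = -621 + U$ ($d{\left(q,U \right)} = U - 621 = -621 + U$)
$K = 37469$ ($K = \left(8 + 4 \left(-1\right)\right) - -37465 = \left(8 - 4\right) + 37465 = 4 + 37465 = 37469$)
$\frac{K + d{\left(y{\left(-26,20 \right)},30 \right)}}{V{\left(-671 \right)} - 290223} = \frac{37469 + \left(-621 + 30\right)}{-333 - 290223} = \frac{37469 - 591}{-290556} = 36878 \left(- \frac{1}{290556}\right) = - \frac{18439}{145278}$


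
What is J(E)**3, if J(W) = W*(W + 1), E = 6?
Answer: 74088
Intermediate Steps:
J(W) = W*(1 + W)
J(E)**3 = (6*(1 + 6))**3 = (6*7)**3 = 42**3 = 74088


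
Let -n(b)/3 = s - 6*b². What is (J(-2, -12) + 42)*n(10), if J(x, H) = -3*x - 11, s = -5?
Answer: 67155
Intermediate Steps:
J(x, H) = -11 - 3*x
n(b) = 15 + 18*b² (n(b) = -3*(-5 - 6*b²) = 15 + 18*b²)
(J(-2, -12) + 42)*n(10) = ((-11 - 3*(-2)) + 42)*(15 + 18*10²) = ((-11 + 6) + 42)*(15 + 18*100) = (-5 + 42)*(15 + 1800) = 37*1815 = 67155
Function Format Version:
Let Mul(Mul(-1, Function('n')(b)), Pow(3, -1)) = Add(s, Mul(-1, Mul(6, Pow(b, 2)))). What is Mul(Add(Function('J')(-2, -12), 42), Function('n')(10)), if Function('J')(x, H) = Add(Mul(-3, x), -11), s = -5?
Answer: 67155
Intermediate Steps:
Function('J')(x, H) = Add(-11, Mul(-3, x))
Function('n')(b) = Add(15, Mul(18, Pow(b, 2))) (Function('n')(b) = Mul(-3, Add(-5, Mul(-1, Mul(6, Pow(b, 2))))) = Mul(-3, Add(-5, Mul(-6, Pow(b, 2)))) = Add(15, Mul(18, Pow(b, 2))))
Mul(Add(Function('J')(-2, -12), 42), Function('n')(10)) = Mul(Add(Add(-11, Mul(-3, -2)), 42), Add(15, Mul(18, Pow(10, 2)))) = Mul(Add(Add(-11, 6), 42), Add(15, Mul(18, 100))) = Mul(Add(-5, 42), Add(15, 1800)) = Mul(37, 1815) = 67155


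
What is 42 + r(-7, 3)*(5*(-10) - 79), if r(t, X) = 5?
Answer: -603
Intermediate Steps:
42 + r(-7, 3)*(5*(-10) - 79) = 42 + 5*(5*(-10) - 79) = 42 + 5*(-50 - 79) = 42 + 5*(-129) = 42 - 645 = -603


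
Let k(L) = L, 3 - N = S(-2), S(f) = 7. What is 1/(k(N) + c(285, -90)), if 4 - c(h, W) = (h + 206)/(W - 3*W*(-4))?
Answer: 1170/491 ≈ 2.3829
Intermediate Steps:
c(h, W) = 4 - (206 + h)/(13*W) (c(h, W) = 4 - (h + 206)/(W - 3*W*(-4)) = 4 - (206 + h)/(W + 12*W) = 4 - (206 + h)/(13*W))
N = -4 (N = 3 - 1*7 = 3 - 7 = -4)
1/(k(N) + c(285, -90)) = 1/(-4 + (1/13)*(-206 - 1*285 + 52*(-90))/(-90)) = 1/(-4 + (1/13)*(-1/90)*(-206 - 285 - 4680)) = 1/(-4 + (1/13)*(-1/90)*(-5171)) = 1/(-4 + 5171/1170) = 1/(491/1170) = 1170/491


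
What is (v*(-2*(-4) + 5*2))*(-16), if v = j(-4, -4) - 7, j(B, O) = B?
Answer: 3168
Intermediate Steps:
v = -11 (v = -4 - 7 = -11)
(v*(-2*(-4) + 5*2))*(-16) = -11*(-2*(-4) + 5*2)*(-16) = -11*(8 + 10)*(-16) = -11*18*(-16) = -198*(-16) = 3168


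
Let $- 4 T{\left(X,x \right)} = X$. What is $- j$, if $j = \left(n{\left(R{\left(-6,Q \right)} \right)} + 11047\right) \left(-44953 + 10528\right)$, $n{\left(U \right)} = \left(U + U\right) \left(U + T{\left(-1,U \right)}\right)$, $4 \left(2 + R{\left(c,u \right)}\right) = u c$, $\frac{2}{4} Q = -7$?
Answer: $\frac{810949725}{2} \approx 4.0547 \cdot 10^{8}$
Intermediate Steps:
$Q = -14$ ($Q = 2 \left(-7\right) = -14$)
$T{\left(X,x \right)} = - \frac{X}{4}$
$R{\left(c,u \right)} = -2 + \frac{c u}{4}$ ($R{\left(c,u \right)} = -2 + \frac{u c}{4} = -2 + \frac{c u}{4}$)
$n{\left(U \right)} = 2 U \left(\frac{1}{4} + U\right)$ ($n{\left(U \right)} = \left(U + U\right) \left(U - - \frac{1}{4}\right) = 2 U \left(U + \frac{1}{4}\right) = 2 U \left(\frac{1}{4} + U\right)$)
$j = - \frac{810949725}{2}$ ($j = \left(\frac{\left(-2 + \frac{1}{4} \left(-6\right) \left(-14\right)\right) \left(1 + 4 \left(-2 + \frac{1}{4} \left(-6\right) \left(-14\right)\right)\right)}{2} + 11047\right) \left(-44953 + 10528\right) = \left(\frac{\left(-2 + 21\right) \left(1 + 4 \left(-2 + 21\right)\right)}{2} + 11047\right) \left(-34425\right) = \left(\frac{1}{2} \cdot 19 \left(1 + 4 \cdot 19\right) + 11047\right) \left(-34425\right) = \left(\frac{1}{2} \cdot 19 \left(1 + 76\right) + 11047\right) \left(-34425\right) = \left(\frac{1}{2} \cdot 19 \cdot 77 + 11047\right) \left(-34425\right) = \left(\frac{1463}{2} + 11047\right) \left(-34425\right) = \frac{23557}{2} \left(-34425\right) = - \frac{810949725}{2} \approx -4.0547 \cdot 10^{8}$)
$- j = \left(-1\right) \left(- \frac{810949725}{2}\right) = \frac{810949725}{2}$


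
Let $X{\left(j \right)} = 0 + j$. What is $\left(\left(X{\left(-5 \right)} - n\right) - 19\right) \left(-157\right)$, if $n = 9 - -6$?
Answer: $6123$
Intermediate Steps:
$n = 15$ ($n = 9 + 6 = 15$)
$X{\left(j \right)} = j$
$\left(\left(X{\left(-5 \right)} - n\right) - 19\right) \left(-157\right) = \left(\left(-5 - 15\right) - 19\right) \left(-157\right) = \left(-20 - 19\right) \left(-157\right) = \left(-39\right) \left(-157\right) = 6123$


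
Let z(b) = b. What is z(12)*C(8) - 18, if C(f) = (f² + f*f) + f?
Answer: 1614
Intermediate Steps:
C(f) = f + 2*f² (C(f) = (f² + f²) + f = 2*f² + f = f + 2*f²)
z(12)*C(8) - 18 = 12*(8*(1 + 2*8)) - 18 = 12*(8*(1 + 16)) - 18 = 12*(8*17) - 18 = 12*136 - 18 = 1632 - 18 = 1614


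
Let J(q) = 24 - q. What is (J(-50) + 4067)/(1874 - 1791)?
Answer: 4141/83 ≈ 49.892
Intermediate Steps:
(J(-50) + 4067)/(1874 - 1791) = ((24 - 1*(-50)) + 4067)/(1874 - 1791) = ((24 + 50) + 4067)/83 = (74 + 4067)*(1/83) = 4141*(1/83) = 4141/83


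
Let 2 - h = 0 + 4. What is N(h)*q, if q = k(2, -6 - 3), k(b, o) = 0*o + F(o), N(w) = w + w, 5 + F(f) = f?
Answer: 56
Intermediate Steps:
h = -2 (h = 2 - (0 + 4) = 2 - 1*4 = 2 - 4 = -2)
F(f) = -5 + f
N(w) = 2*w
k(b, o) = -5 + o (k(b, o) = 0*o + (-5 + o) = 0 + (-5 + o) = -5 + o)
q = -14 (q = -5 + (-6 - 3) = -5 - 9 = -14)
N(h)*q = (2*(-2))*(-14) = -4*(-14) = 56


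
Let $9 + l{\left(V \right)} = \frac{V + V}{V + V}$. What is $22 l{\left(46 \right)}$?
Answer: $-176$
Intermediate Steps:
$l{\left(V \right)} = -8$ ($l{\left(V \right)} = -9 + \frac{V + V}{V + V} = -9 + \frac{2 V}{2 V} = -9 + 2 V \frac{1}{2 V} = -9 + 1 = -8$)
$22 l{\left(46 \right)} = 22 \left(-8\right) = -176$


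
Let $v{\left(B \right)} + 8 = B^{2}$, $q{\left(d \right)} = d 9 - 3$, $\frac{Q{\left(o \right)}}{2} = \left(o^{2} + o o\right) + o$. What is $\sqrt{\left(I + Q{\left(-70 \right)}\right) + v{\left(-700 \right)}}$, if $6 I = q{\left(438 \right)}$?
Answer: $\frac{\sqrt{2040434}}{2} \approx 714.22$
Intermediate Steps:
$Q{\left(o \right)} = 2 o + 4 o^{2}$ ($Q{\left(o \right)} = 2 \left(\left(o^{2} + o o\right) + o\right) = 2 \left(\left(o^{2} + o^{2}\right) + o\right) = 2 \left(2 o^{2} + o\right) = 2 \left(o + 2 o^{2}\right) = 2 o + 4 o^{2}$)
$q{\left(d \right)} = -3 + 9 d$ ($q{\left(d \right)} = 9 d - 3 = -3 + 9 d$)
$I = \frac{1313}{2}$ ($I = \frac{-3 + 9 \cdot 438}{6} = \frac{-3 + 3942}{6} = \frac{1}{6} \cdot 3939 = \frac{1313}{2} \approx 656.5$)
$v{\left(B \right)} = -8 + B^{2}$
$\sqrt{\left(I + Q{\left(-70 \right)}\right) + v{\left(-700 \right)}} = \sqrt{\left(\frac{1313}{2} + 2 \left(-70\right) \left(1 + 2 \left(-70\right)\right)\right) - \left(8 - \left(-700\right)^{2}\right)} = \sqrt{\left(\frac{1313}{2} + 2 \left(-70\right) \left(1 - 140\right)\right) + \left(-8 + 490000\right)} = \sqrt{\left(\frac{1313}{2} + 2 \left(-70\right) \left(-139\right)\right) + 489992} = \sqrt{\left(\frac{1313}{2} + 19460\right) + 489992} = \sqrt{\frac{40233}{2} + 489992} = \sqrt{\frac{1020217}{2}} = \frac{\sqrt{2040434}}{2}$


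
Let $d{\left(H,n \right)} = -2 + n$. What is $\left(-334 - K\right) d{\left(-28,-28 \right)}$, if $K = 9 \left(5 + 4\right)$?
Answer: $12450$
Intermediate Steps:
$K = 81$ ($K = 9 \cdot 9 = 81$)
$\left(-334 - K\right) d{\left(-28,-28 \right)} = \left(-334 - 81\right) \left(-2 - 28\right) = \left(-334 - 81\right) \left(-30\right) = \left(-415\right) \left(-30\right) = 12450$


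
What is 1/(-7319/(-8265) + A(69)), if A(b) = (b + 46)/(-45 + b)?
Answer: 66120/375377 ≈ 0.17614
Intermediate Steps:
A(b) = (46 + b)/(-45 + b)
1/(-7319/(-8265) + A(69)) = 1/(-7319/(-8265) + (46 + 69)/(-45 + 69)) = 1/(-7319*(-1/8265) + 115/24) = 1/(7319/8265 + (1/24)*115) = 1/(7319/8265 + 115/24) = 1/(375377/66120) = 66120/375377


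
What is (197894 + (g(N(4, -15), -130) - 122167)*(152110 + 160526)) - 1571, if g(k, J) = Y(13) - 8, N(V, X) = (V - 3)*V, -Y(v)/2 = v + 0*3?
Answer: -38204235513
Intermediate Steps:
Y(v) = -2*v (Y(v) = -2*(v + 0*3) = -2*(v + 0) = -2*v)
N(V, X) = V*(-3 + V) (N(V, X) = (-3 + V)*V = V*(-3 + V))
g(k, J) = -34 (g(k, J) = -2*13 - 8 = -26 - 8 = -34)
(197894 + (g(N(4, -15), -130) - 122167)*(152110 + 160526)) - 1571 = (197894 + (-34 - 122167)*(152110 + 160526)) - 1571 = (197894 - 122201*312636) - 1571 = (197894 - 38204431836) - 1571 = -38204233942 - 1571 = -38204235513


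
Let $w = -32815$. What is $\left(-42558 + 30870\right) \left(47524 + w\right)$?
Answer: $-171918792$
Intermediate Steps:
$\left(-42558 + 30870\right) \left(47524 + w\right) = \left(-42558 + 30870\right) \left(47524 - 32815\right) = \left(-11688\right) 14709 = -171918792$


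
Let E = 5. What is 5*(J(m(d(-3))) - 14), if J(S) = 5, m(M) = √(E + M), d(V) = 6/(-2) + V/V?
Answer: -45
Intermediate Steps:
d(V) = -2 (d(V) = 6*(-½) + 1 = -3 + 1 = -2)
m(M) = √(5 + M)
5*(J(m(d(-3))) - 14) = 5*(5 - 14) = 5*(-9) = -45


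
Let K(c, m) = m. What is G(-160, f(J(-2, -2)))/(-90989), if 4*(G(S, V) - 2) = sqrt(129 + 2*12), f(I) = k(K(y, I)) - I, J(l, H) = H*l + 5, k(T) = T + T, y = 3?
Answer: -2/90989 - 3*sqrt(17)/363956 ≈ -5.5966e-5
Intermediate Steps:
k(T) = 2*T
J(l, H) = 5 + H*l
f(I) = I (f(I) = 2*I - I = I)
G(S, V) = 2 + 3*sqrt(17)/4 (G(S, V) = 2 + sqrt(129 + 2*12)/4 = 2 + sqrt(129 + 24)/4 = 2 + sqrt(153)/4 = 2 + (3*sqrt(17))/4 = 2 + 3*sqrt(17)/4)
G(-160, f(J(-2, -2)))/(-90989) = (2 + 3*sqrt(17)/4)/(-90989) = (2 + 3*sqrt(17)/4)*(-1/90989) = -2/90989 - 3*sqrt(17)/363956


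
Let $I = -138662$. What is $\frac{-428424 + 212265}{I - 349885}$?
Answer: $\frac{72053}{162849} \approx 0.44245$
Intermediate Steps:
$\frac{-428424 + 212265}{I - 349885} = \frac{-428424 + 212265}{-138662 - 349885} = - \frac{216159}{-488547} = \left(-216159\right) \left(- \frac{1}{488547}\right) = \frac{72053}{162849}$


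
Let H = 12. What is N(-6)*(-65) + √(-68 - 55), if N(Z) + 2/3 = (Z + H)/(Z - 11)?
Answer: 3380/51 + I*√123 ≈ 66.275 + 11.091*I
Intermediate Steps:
N(Z) = -⅔ + (12 + Z)/(-11 + Z) (N(Z) = -⅔ + (Z + 12)/(Z - 11) = -⅔ + (12 + Z)/(-11 + Z))
N(-6)*(-65) + √(-68 - 55) = ((58 - 6)/(3*(-11 - 6)))*(-65) + √(-68 - 55) = ((⅓)*52/(-17))*(-65) + √(-123) = ((⅓)*(-1/17)*52)*(-65) + I*√123 = -52/51*(-65) + I*√123 = 3380/51 + I*√123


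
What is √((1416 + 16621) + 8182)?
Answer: √26219 ≈ 161.92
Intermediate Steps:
√((1416 + 16621) + 8182) = √(18037 + 8182) = √26219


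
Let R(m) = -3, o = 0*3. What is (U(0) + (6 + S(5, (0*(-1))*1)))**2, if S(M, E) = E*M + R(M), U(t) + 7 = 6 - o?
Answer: 4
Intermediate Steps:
o = 0
U(t) = -1 (U(t) = -7 + (6 - 1*0) = -7 + (6 + 0) = -7 + 6 = -1)
S(M, E) = -3 + E*M (S(M, E) = E*M - 3 = -3 + E*M)
(U(0) + (6 + S(5, (0*(-1))*1)))**2 = (-1 + (6 + (-3 + ((0*(-1))*1)*5)))**2 = (-1 + (6 + (-3 + (0*1)*5)))**2 = (-1 + (6 + (-3 + 0*5)))**2 = (-1 + (6 + (-3 + 0)))**2 = (-1 + (6 - 3))**2 = (-1 + 3)**2 = 2**2 = 4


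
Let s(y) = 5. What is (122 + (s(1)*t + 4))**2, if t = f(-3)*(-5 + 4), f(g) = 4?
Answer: 11236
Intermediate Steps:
t = -4 (t = 4*(-5 + 4) = 4*(-1) = -4)
(122 + (s(1)*t + 4))**2 = (122 + (5*(-4) + 4))**2 = (122 + (-20 + 4))**2 = (122 - 16)**2 = 106**2 = 11236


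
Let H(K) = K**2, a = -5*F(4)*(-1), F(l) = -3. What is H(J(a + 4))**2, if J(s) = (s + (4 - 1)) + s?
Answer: 130321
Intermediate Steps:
a = -15 (a = -5*(-3)*(-1) = 15*(-1) = -15)
J(s) = 3 + 2*s (J(s) = (s + 3) + s = (3 + s) + s = 3 + 2*s)
H(J(a + 4))**2 = ((3 + 2*(-15 + 4))**2)**2 = ((3 + 2*(-11))**2)**2 = ((3 - 22)**2)**2 = ((-19)**2)**2 = 361**2 = 130321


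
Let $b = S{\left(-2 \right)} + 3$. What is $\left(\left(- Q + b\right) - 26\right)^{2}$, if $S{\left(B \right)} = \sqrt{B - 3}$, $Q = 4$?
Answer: $\left(27 - i \sqrt{5}\right)^{2} \approx 724.0 - 120.75 i$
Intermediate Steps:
$S{\left(B \right)} = \sqrt{-3 + B}$
$b = 3 + i \sqrt{5}$ ($b = \sqrt{-3 - 2} + 3 = \sqrt{-5} + 3 = i \sqrt{5} + 3 = 3 + i \sqrt{5} \approx 3.0 + 2.2361 i$)
$\left(\left(- Q + b\right) - 26\right)^{2} = \left(\left(\left(-1\right) 4 + \left(3 + i \sqrt{5}\right)\right) - 26\right)^{2} = \left(\left(-4 + \left(3 + i \sqrt{5}\right)\right) - 26\right)^{2} = \left(\left(-1 + i \sqrt{5}\right) - 26\right)^{2} = \left(-27 + i \sqrt{5}\right)^{2}$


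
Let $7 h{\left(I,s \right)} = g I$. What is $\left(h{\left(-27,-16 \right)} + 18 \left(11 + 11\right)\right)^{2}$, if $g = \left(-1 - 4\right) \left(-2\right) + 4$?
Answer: $116964$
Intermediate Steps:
$g = 14$ ($g = \left(-1 - 4\right) \left(-2\right) + 4 = \left(-5\right) \left(-2\right) + 4 = 10 + 4 = 14$)
$h{\left(I,s \right)} = 2 I$ ($h{\left(I,s \right)} = \frac{14 I}{7} = 2 I$)
$\left(h{\left(-27,-16 \right)} + 18 \left(11 + 11\right)\right)^{2} = \left(2 \left(-27\right) + 18 \left(11 + 11\right)\right)^{2} = \left(-54 + 18 \cdot 22\right)^{2} = \left(-54 + 396\right)^{2} = 342^{2} = 116964$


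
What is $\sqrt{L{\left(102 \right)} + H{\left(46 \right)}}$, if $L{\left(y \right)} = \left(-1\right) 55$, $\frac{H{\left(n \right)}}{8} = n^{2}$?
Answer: $\sqrt{16873} \approx 129.9$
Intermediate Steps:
$H{\left(n \right)} = 8 n^{2}$
$L{\left(y \right)} = -55$
$\sqrt{L{\left(102 \right)} + H{\left(46 \right)}} = \sqrt{-55 + 8 \cdot 46^{2}} = \sqrt{-55 + 8 \cdot 2116} = \sqrt{-55 + 16928} = \sqrt{16873}$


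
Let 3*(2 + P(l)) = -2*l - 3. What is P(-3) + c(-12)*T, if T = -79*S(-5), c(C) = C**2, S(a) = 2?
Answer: -22753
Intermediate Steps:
T = -158 (T = -79*2 = -158)
P(l) = -3 - 2*l/3 (P(l) = -2 + (-2*l - 3)/3 = -2 + (-3 - 2*l)/3 = -2 + (-1 - 2*l/3) = -3 - 2*l/3)
P(-3) + c(-12)*T = (-3 - 2/3*(-3)) + (-12)**2*(-158) = (-3 + 2) + 144*(-158) = -1 - 22752 = -22753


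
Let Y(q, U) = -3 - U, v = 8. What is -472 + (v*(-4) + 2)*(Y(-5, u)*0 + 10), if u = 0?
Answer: -772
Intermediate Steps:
-472 + (v*(-4) + 2)*(Y(-5, u)*0 + 10) = -472 + (8*(-4) + 2)*((-3 - 1*0)*0 + 10) = -472 + (-32 + 2)*((-3 + 0)*0 + 10) = -472 - 30*(-3*0 + 10) = -472 - 30*(0 + 10) = -472 - 30*10 = -472 - 300 = -772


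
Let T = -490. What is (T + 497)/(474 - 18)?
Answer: 7/456 ≈ 0.015351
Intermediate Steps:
(T + 497)/(474 - 18) = (-490 + 497)/(474 - 18) = 7/456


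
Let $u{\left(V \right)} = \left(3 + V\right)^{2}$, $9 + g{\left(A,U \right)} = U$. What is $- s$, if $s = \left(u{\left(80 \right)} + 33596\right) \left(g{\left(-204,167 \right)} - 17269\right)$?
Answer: $692738835$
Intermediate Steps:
$g{\left(A,U \right)} = -9 + U$
$s = -692738835$ ($s = \left(\left(3 + 80\right)^{2} + 33596\right) \left(\left(-9 + 167\right) - 17269\right) = \left(83^{2} + 33596\right) \left(158 - 17269\right) = \left(6889 + 33596\right) \left(-17111\right) = 40485 \left(-17111\right) = -692738835$)
$- s = \left(-1\right) \left(-692738835\right) = 692738835$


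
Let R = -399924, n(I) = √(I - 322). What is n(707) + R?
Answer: -399924 + √385 ≈ -3.9990e+5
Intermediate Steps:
n(I) = √(-322 + I)
n(707) + R = √(-322 + 707) - 399924 = √385 - 399924 = -399924 + √385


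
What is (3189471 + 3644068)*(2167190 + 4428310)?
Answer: 45070606474500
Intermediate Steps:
(3189471 + 3644068)*(2167190 + 4428310) = 6833539*6595500 = 45070606474500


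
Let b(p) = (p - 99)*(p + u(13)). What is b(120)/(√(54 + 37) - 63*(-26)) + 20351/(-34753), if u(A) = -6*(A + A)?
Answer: -1072927357/1024622699 + 108*√91/383279 ≈ -1.0445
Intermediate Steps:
u(A) = -12*A
b(p) = (-156 + p)*(-99 + p) (b(p) = (p - 99)*(p - 12*13) = (-99 + p)*(p - 156) = (-99 + p)*(-156 + p) = (-156 + p)*(-99 + p))
b(120)/(√(54 + 37) - 63*(-26)) + 20351/(-34753) = (15444 + 120² - 255*120)/(√(54 + 37) - 63*(-26)) + 20351/(-34753) = (15444 + 14400 - 30600)/(√91 + 1638) + 20351*(-1/34753) = -756/(1638 + √91) - 20351/34753 = -20351/34753 - 756/(1638 + √91)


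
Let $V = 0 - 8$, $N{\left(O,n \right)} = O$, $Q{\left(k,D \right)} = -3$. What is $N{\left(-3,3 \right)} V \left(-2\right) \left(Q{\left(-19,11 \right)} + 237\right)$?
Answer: $-11232$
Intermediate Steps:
$V = -8$ ($V = 0 - 8 = -8$)
$N{\left(-3,3 \right)} V \left(-2\right) \left(Q{\left(-19,11 \right)} + 237\right) = \left(-3\right) \left(-8\right) \left(-2\right) \left(-3 + 237\right) = 24 \left(-2\right) 234 = \left(-48\right) 234 = -11232$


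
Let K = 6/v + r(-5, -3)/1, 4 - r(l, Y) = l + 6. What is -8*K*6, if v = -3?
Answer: -48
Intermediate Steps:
r(l, Y) = -2 - l (r(l, Y) = 4 - (l + 6) = 4 - (6 + l) = 4 + (-6 - l) = -2 - l)
K = 1 (K = 6/(-3) + (-2 - 1*(-5))/1 = 6*(-⅓) + (-2 + 5)*1 = -2 + 3*1 = -2 + 3 = 1)
-8*K*6 = -8*1*6 = -8*6 = -48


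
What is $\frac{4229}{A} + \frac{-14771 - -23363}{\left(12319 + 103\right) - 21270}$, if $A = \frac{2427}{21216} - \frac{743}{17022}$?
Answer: $\frac{140759787966417}{2354757503} \approx 59777.0$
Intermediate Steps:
$A = \frac{4258151}{60189792}$ ($A = 2427 \cdot \frac{1}{21216} - \frac{743}{17022} = \frac{809}{7072} - \frac{743}{17022} = \frac{4258151}{60189792} \approx 0.070745$)
$\frac{4229}{A} + \frac{-14771 - -23363}{\left(12319 + 103\right) - 21270} = \frac{4229}{\frac{4258151}{60189792}} + \frac{-14771 - -23363}{\left(12319 + 103\right) - 21270} = 4229 \cdot \frac{60189792}{4258151} + \frac{-14771 + 23363}{12422 - 21270} = \frac{254542630368}{4258151} + \frac{8592}{-8848} = \frac{254542630368}{4258151} + 8592 \left(- \frac{1}{8848}\right) = \frac{254542630368}{4258151} - \frac{537}{553} = \frac{140759787966417}{2354757503}$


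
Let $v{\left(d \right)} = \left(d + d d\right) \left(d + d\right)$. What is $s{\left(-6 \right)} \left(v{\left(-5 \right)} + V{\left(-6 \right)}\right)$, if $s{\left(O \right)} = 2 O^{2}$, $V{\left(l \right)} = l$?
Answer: $-14832$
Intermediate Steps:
$v{\left(d \right)} = 2 d \left(d + d^{2}\right)$ ($v{\left(d \right)} = \left(d + d^{2}\right) 2 d = 2 d \left(d + d^{2}\right)$)
$s{\left(-6 \right)} \left(v{\left(-5 \right)} + V{\left(-6 \right)}\right) = 2 \left(-6\right)^{2} \left(2 \left(-5\right)^{2} \left(1 - 5\right) - 6\right) = 2 \cdot 36 \left(2 \cdot 25 \left(-4\right) - 6\right) = 72 \left(-200 - 6\right) = 72 \left(-206\right) = -14832$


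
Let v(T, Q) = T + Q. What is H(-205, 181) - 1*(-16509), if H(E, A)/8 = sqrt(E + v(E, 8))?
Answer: 16509 + 8*I*sqrt(402) ≈ 16509.0 + 160.4*I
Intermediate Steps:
v(T, Q) = Q + T
H(E, A) = 8*sqrt(8 + 2*E) (H(E, A) = 8*sqrt(E + (8 + E)) = 8*sqrt(8 + 2*E))
H(-205, 181) - 1*(-16509) = 8*sqrt(8 + 2*(-205)) - 1*(-16509) = 8*sqrt(8 - 410) + 16509 = 8*sqrt(-402) + 16509 = 8*(I*sqrt(402)) + 16509 = 8*I*sqrt(402) + 16509 = 16509 + 8*I*sqrt(402)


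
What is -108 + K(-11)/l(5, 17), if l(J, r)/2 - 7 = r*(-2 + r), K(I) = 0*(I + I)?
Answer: -108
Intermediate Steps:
K(I) = 0 (K(I) = 0*(2*I) = 0)
l(J, r) = 14 + 2*r*(-2 + r) (l(J, r) = 14 + 2*(r*(-2 + r)) = 14 + 2*r*(-2 + r))
-108 + K(-11)/l(5, 17) = -108 + 0/(14 - 4*17 + 2*17**2) = -108 + 0/(14 - 68 + 2*289) = -108 + 0/(14 - 68 + 578) = -108 + 0/524 = -108 + 0*(1/524) = -108 + 0 = -108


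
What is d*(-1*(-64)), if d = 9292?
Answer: 594688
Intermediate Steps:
d*(-1*(-64)) = 9292*(-1*(-64)) = 9292*64 = 594688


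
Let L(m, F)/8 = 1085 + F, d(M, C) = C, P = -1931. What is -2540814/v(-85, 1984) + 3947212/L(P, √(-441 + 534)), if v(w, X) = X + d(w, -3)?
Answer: -124539592411/150445064 - 986803*√93/2354264 ≈ -831.85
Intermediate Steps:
v(w, X) = -3 + X (v(w, X) = X - 3 = -3 + X)
L(m, F) = 8680 + 8*F (L(m, F) = 8*(1085 + F) = 8680 + 8*F)
-2540814/v(-85, 1984) + 3947212/L(P, √(-441 + 534)) = -2540814/(-3 + 1984) + 3947212/(8680 + 8*√(-441 + 534)) = -2540814/1981 + 3947212/(8680 + 8*√93)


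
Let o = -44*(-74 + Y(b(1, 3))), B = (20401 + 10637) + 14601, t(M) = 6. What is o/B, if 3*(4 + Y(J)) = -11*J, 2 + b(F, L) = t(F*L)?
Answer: 1112/12447 ≈ 0.089339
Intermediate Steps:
b(F, L) = 4 (b(F, L) = -2 + 6 = 4)
Y(J) = -4 - 11*J/3 (Y(J) = -4 + (-11*J)/3 = -4 - 11*J/3)
B = 45639 (B = 31038 + 14601 = 45639)
o = 12232/3 (o = -44*(-74 + (-4 - 11/3*4)) = -44*(-74 + (-4 - 44/3)) = -44*(-74 - 56/3) = -44*(-278/3) = 12232/3 ≈ 4077.3)
o/B = (12232/3)/45639 = (12232/3)*(1/45639) = 1112/12447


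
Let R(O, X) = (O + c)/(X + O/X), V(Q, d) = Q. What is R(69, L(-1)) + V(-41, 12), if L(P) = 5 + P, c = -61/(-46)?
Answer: -14737/391 ≈ -37.691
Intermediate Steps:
c = 61/46 (c = -61*(-1/46) = 61/46 ≈ 1.3261)
R(O, X) = (61/46 + O)/(X + O/X) (R(O, X) = (O + 61/46)/(X + O/X) = (61/46 + O)/(X + O/X))
R(69, L(-1)) + V(-41, 12) = (5 - 1)*(61 + 46*69)/(46*(69 + (5 - 1)**2)) - 41 = (1/46)*4*(61 + 3174)/(69 + 4**2) - 41 = (1/46)*4*3235/(69 + 16) - 41 = (1/46)*4*3235/85 - 41 = (1/46)*4*(1/85)*3235 - 41 = 1294/391 - 41 = -14737/391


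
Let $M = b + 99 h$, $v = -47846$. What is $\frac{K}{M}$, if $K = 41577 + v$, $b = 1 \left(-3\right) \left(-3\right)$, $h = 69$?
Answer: $- \frac{6269}{6840} \approx -0.91652$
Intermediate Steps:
$b = 9$ ($b = \left(-3\right) \left(-3\right) = 9$)
$M = 6840$ ($M = 9 + 99 \cdot 69 = 9 + 6831 = 6840$)
$K = -6269$ ($K = 41577 - 47846 = -6269$)
$\frac{K}{M} = - \frac{6269}{6840}$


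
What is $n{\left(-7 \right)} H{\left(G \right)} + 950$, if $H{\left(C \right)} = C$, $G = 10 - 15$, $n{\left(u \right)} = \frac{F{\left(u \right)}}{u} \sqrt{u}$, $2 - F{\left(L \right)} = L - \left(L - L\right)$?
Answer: $950 + \frac{45 i \sqrt{7}}{7} \approx 950.0 + 17.008 i$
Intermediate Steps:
$F{\left(L \right)} = 2 - L$ ($F{\left(L \right)} = 2 - \left(L - \left(L - L\right)\right) = 2 - \left(L - 0\right) = 2 - \left(L + 0\right) = 2 - L$)
$n{\left(u \right)} = \frac{2 - u}{\sqrt{u}}$ ($n{\left(u \right)} = \frac{2 - u}{u} \sqrt{u} = \frac{2 - u}{\sqrt{u}}$)
$G = -5$
$n{\left(-7 \right)} H{\left(G \right)} + 950 = \frac{2 - -7}{i \sqrt{7}} \left(-5\right) + 950 = - \frac{i \sqrt{7}}{7} \left(2 + 7\right) \left(-5\right) + 950 = - \frac{i \sqrt{7}}{7} \cdot 9 \left(-5\right) + 950 = - \frac{9 i \sqrt{7}}{7} \left(-5\right) + 950 = \frac{45 i \sqrt{7}}{7} + 950 = 950 + \frac{45 i \sqrt{7}}{7}$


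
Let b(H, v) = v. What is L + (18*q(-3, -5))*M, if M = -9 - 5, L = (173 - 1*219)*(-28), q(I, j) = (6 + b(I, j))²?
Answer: 1036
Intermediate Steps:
q(I, j) = (6 + j)²
L = 1288 (L = (173 - 219)*(-28) = -46*(-28) = 1288)
M = -14
L + (18*q(-3, -5))*M = 1288 + (18*(6 - 5)²)*(-14) = 1288 + (18*1²)*(-14) = 1288 + (18*1)*(-14) = 1288 + 18*(-14) = 1288 - 252 = 1036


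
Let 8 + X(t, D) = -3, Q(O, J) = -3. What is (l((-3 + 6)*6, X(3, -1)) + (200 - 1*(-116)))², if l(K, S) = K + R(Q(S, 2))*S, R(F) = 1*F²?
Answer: 55225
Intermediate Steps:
X(t, D) = -11 (X(t, D) = -8 - 3 = -11)
R(F) = F²
l(K, S) = K + 9*S (l(K, S) = K + (-3)²*S = K + 9*S)
(l((-3 + 6)*6, X(3, -1)) + (200 - 1*(-116)))² = (((-3 + 6)*6 + 9*(-11)) + (200 - 1*(-116)))² = ((3*6 - 99) + (200 + 116))² = ((18 - 99) + 316)² = (-81 + 316)² = 235² = 55225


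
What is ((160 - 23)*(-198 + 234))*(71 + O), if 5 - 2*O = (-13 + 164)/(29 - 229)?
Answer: 36436383/100 ≈ 3.6436e+5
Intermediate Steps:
O = 1151/400 (O = 5/2 - (-13 + 164)/(2*(29 - 229)) = 5/2 - 151/(2*(-200)) = 5/2 - 151*(-1)/(2*200) = 5/2 - ½*(-151/200) = 5/2 + 151/400 = 1151/400 ≈ 2.8775)
((160 - 23)*(-198 + 234))*(71 + O) = ((160 - 23)*(-198 + 234))*(71 + 1151/400) = (137*36)*(29551/400) = 4932*(29551/400) = 36436383/100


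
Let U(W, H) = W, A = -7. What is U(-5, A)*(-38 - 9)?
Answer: 235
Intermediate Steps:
U(-5, A)*(-38 - 9) = -5*(-38 - 9) = -5*(-47) = 235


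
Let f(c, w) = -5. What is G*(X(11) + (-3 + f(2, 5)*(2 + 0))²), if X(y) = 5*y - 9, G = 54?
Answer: 11610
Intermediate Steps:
X(y) = -9 + 5*y
G*(X(11) + (-3 + f(2, 5)*(2 + 0))²) = 54*((-9 + 5*11) + (-3 - 5*(2 + 0))²) = 54*((-9 + 55) + (-3 - 5*2)²) = 54*(46 + (-3 - 10)²) = 54*(46 + (-13)²) = 54*(46 + 169) = 54*215 = 11610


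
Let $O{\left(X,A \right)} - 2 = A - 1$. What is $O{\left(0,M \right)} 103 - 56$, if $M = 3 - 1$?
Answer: $253$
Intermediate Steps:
$M = 2$ ($M = 3 - 1 = 2$)
$O{\left(X,A \right)} = 1 + A$ ($O{\left(X,A \right)} = 2 + \left(A - 1\right) = 2 + \left(-1 + A\right) = 1 + A$)
$O{\left(0,M \right)} 103 - 56 = \left(1 + 2\right) 103 - 56 = 3 \cdot 103 - 56 = 309 - 56 = 253$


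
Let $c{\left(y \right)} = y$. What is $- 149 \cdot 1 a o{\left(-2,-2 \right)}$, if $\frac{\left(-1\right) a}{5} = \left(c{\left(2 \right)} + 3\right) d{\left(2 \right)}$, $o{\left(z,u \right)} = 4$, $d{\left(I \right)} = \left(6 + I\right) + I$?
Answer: $149000$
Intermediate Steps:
$d{\left(I \right)} = 6 + 2 I$
$a = -250$ ($a = - 5 \left(2 + 3\right) \left(6 + 2 \cdot 2\right) = - 5 \cdot 5 \left(6 + 4\right) = - 5 \cdot 5 \cdot 10 = \left(-5\right) 50 = -250$)
$- 149 \cdot 1 a o{\left(-2,-2 \right)} = - 149 \cdot 1 \left(-250\right) 4 = - 149 \left(\left(-250\right) 4\right) = \left(-149\right) \left(-1000\right) = 149000$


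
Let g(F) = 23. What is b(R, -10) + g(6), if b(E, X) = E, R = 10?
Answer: 33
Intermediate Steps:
b(R, -10) + g(6) = 10 + 23 = 33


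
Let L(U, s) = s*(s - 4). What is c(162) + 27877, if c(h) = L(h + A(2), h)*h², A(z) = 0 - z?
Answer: 671769301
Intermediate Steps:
A(z) = -z
L(U, s) = s*(-4 + s)
c(h) = h³*(-4 + h) (c(h) = (h*(-4 + h))*h² = h³*(-4 + h))
c(162) + 27877 = 162³*(-4 + 162) + 27877 = 4251528*158 + 27877 = 671741424 + 27877 = 671769301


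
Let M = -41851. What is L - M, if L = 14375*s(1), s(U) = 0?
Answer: 41851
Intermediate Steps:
L = 0 (L = 14375*0 = 0)
L - M = 0 - 1*(-41851) = 0 + 41851 = 41851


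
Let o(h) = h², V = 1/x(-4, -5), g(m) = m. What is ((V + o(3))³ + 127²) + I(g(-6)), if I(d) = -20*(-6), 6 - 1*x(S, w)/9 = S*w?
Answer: 33958529261/2000376 ≈ 16976.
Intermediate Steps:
x(S, w) = 54 - 9*S*w
V = -1/126 (V = 1/(54 - 9*(-4)*(-5)) = 1/(54 - 180) = 1/(-126) = -1/126 ≈ -0.0079365)
I(d) = 120
((V + o(3))³ + 127²) + I(g(-6)) = ((-1/126 + 3²)³ + 127²) + 120 = ((-1/126 + 9)³ + 16129) + 120 = ((1133/126)³ + 16129) + 120 = (1454419637/2000376 + 16129) + 120 = 33718484141/2000376 + 120 = 33958529261/2000376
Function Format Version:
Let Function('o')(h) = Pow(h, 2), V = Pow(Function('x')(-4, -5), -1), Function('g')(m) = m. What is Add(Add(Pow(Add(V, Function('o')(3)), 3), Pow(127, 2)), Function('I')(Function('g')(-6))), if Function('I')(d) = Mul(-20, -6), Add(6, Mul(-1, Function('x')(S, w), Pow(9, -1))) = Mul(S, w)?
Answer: Rational(33958529261, 2000376) ≈ 16976.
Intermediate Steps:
Function('x')(S, w) = Add(54, Mul(-9, S, w)) (Function('x')(S, w) = Add(54, Mul(-9, Mul(S, w))) = Add(54, Mul(-9, S, w)))
V = Rational(-1, 126) (V = Pow(Add(54, Mul(-9, -4, -5)), -1) = Pow(Add(54, -180), -1) = Pow(-126, -1) = Rational(-1, 126) ≈ -0.0079365)
Function('I')(d) = 120
Add(Add(Pow(Add(V, Function('o')(3)), 3), Pow(127, 2)), Function('I')(Function('g')(-6))) = Add(Add(Pow(Add(Rational(-1, 126), Pow(3, 2)), 3), Pow(127, 2)), 120) = Add(Add(Pow(Add(Rational(-1, 126), 9), 3), 16129), 120) = Add(Add(Pow(Rational(1133, 126), 3), 16129), 120) = Add(Add(Rational(1454419637, 2000376), 16129), 120) = Add(Rational(33718484141, 2000376), 120) = Rational(33958529261, 2000376)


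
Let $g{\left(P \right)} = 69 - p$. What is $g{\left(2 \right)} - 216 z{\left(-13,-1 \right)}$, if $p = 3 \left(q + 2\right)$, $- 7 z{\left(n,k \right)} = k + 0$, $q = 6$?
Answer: $\frac{99}{7} \approx 14.143$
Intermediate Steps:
$z{\left(n,k \right)} = - \frac{k}{7}$ ($z{\left(n,k \right)} = - \frac{k + 0}{7} = - \frac{k}{7}$)
$p = 24$ ($p = 3 \left(6 + 2\right) = 3 \cdot 8 = 24$)
$g{\left(P \right)} = 45$ ($g{\left(P \right)} = 69 - 24 = 45$)
$g{\left(2 \right)} - 216 z{\left(-13,-1 \right)} = 45 - 216 \left(\left(- \frac{1}{7}\right) \left(-1\right)\right) = 45 - 216 \cdot \frac{1}{7} = 45 - \frac{216}{7} = \frac{99}{7}$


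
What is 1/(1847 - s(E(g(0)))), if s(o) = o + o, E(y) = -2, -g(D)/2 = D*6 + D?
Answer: 1/1851 ≈ 0.00054025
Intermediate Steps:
g(D) = -14*D (g(D) = -2*(D*6 + D) = -2*(6*D + D) = -14*D)
s(o) = 2*o
1/(1847 - s(E(g(0)))) = 1/(1847 - 2*(-2)) = 1/(1847 - 1*(-4)) = 1/(1847 + 4) = 1/1851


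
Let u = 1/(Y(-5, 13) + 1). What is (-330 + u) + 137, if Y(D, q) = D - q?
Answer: -3282/17 ≈ -193.06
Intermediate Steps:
u = -1/17 (u = 1/((-5 - 1*13) + 1) = 1/((-5 - 13) + 1) = 1/(-18 + 1) = 1/(-17) = -1/17 ≈ -0.058824)
(-330 + u) + 137 = (-330 - 1/17) + 137 = -5611/17 + 137 = -3282/17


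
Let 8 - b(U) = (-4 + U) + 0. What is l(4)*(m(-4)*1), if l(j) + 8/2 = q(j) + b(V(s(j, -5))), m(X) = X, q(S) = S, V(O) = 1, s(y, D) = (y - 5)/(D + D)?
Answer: -44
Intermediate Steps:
s(y, D) = (-5 + y)/(2*D) (s(y, D) = (-5 + y)/((2*D)) = (-5 + y)*(1/(2*D)) = (-5 + y)/(2*D))
b(U) = 12 - U (b(U) = 8 - ((-4 + U) + 0) = 8 - (-4 + U) = 8 + (4 - U) = 12 - U)
l(j) = 7 + j (l(j) = -4 + (j + (12 - 1*1)) = -4 + (j + (12 - 1)) = -4 + (j + 11) = -4 + (11 + j) = 7 + j)
l(4)*(m(-4)*1) = (7 + 4)*(-4*1) = 11*(-4) = -44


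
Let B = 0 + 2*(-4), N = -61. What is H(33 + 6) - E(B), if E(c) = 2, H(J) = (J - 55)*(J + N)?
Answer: 350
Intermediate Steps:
H(J) = (-61 + J)*(-55 + J) (H(J) = (J - 55)*(J - 61) = (-55 + J)*(-61 + J) = (-61 + J)*(-55 + J))
B = -8 (B = 0 - 8 = -8)
H(33 + 6) - E(B) = (3355 + (33 + 6)² - 116*(33 + 6)) - 1*2 = (3355 + 39² - 116*39) - 2 = (3355 + 1521 - 4524) - 2 = 352 - 2 = 350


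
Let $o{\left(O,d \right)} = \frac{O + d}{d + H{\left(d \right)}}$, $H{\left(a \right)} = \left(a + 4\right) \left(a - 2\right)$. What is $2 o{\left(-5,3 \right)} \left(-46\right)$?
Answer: $\frac{92}{5} \approx 18.4$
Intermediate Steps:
$H{\left(a \right)} = \left(-2 + a\right) \left(4 + a\right)$ ($H{\left(a \right)} = \left(4 + a\right) \left(-2 + a\right) = \left(-2 + a\right) \left(4 + a\right)$)
$o{\left(O,d \right)} = \frac{O + d}{-8 + d^{2} + 3 d}$ ($o{\left(O,d \right)} = \frac{O + d}{d + \left(-8 + d^{2} + 2 d\right)} = \frac{O + d}{-8 + d^{2} + 3 d}$)
$2 o{\left(-5,3 \right)} \left(-46\right) = 2 \frac{-5 + 3}{-8 + 3^{2} + 3 \cdot 3} \left(-46\right) = 2 \frac{1}{-8 + 9 + 9} \left(-2\right) \left(-46\right) = 2 \cdot \frac{1}{10} \left(-2\right) \left(-46\right) = 2 \left(- \frac{1}{5}\right) \left(-46\right) = \left(- \frac{2}{5}\right) \left(-46\right) = \frac{92}{5}$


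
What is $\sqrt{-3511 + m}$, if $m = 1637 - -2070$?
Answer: $14$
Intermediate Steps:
$m = 3707$ ($m = 1637 + 2070 = 3707$)
$\sqrt{-3511 + m} = \sqrt{-3511 + 3707} = \sqrt{196} = 14$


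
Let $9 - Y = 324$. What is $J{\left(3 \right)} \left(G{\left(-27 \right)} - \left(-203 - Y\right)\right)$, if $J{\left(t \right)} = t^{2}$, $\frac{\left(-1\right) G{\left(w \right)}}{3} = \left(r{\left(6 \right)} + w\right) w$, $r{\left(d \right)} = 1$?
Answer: $-19962$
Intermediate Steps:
$Y = -315$ ($Y = 9 - 324 = -315$)
$G{\left(w \right)} = - 3 w \left(1 + w\right)$ ($G{\left(w \right)} = - 3 \left(1 + w\right) w = - 3 w \left(1 + w\right)$)
$J{\left(3 \right)} \left(G{\left(-27 \right)} - \left(-203 - Y\right)\right) = 3^{2} \left(\left(-3\right) \left(-27\right) \left(1 - 27\right) - \left(-203 - -315\right)\right) = 9 \left(\left(-3\right) \left(-27\right) \left(-26\right) - \left(-203 + 315\right)\right) = 9 \left(-2106 - 112\right) = 9 \left(-2218\right) = -19962$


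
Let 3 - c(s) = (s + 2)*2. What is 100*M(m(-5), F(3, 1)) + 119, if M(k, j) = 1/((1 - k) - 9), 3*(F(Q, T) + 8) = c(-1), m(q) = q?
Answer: 257/3 ≈ 85.667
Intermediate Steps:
c(s) = -1 - 2*s (c(s) = 3 - (s + 2)*2 = 3 - (2 + s)*2 = 3 - (4 + 2*s) = 3 + (-4 - 2*s) = -1 - 2*s)
F(Q, T) = -23/3 (F(Q, T) = -8 + (-1 - 2*(-1))/3 = -8 + (-1 + 2)/3 = -8 + (⅓)*1 = -8 + ⅓ = -23/3)
M(k, j) = 1/(-8 - k)
100*M(m(-5), F(3, 1)) + 119 = 100*(-1/(8 - 5)) + 119 = 100*(-1/3) + 119 = 100*(-1*⅓) + 119 = 100*(-⅓) + 119 = -100/3 + 119 = 257/3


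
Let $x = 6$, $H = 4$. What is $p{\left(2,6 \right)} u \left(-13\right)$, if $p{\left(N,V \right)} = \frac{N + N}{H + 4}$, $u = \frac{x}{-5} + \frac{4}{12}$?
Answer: $\frac{169}{30} \approx 5.6333$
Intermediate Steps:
$u = - \frac{13}{15}$ ($u = \frac{6}{-5} + \frac{4}{12} = 6 \left(- \frac{1}{5}\right) + 4 \cdot \frac{1}{12} = - \frac{6}{5} + \frac{1}{3} = - \frac{13}{15} \approx -0.86667$)
$p{\left(N,V \right)} = \frac{N}{4}$ ($p{\left(N,V \right)} = \frac{N + N}{4 + 4} = \frac{2 N}{8} = 2 N \frac{1}{8} = \frac{N}{4}$)
$p{\left(2,6 \right)} u \left(-13\right) = \frac{1}{4} \cdot 2 \left(- \frac{13}{15}\right) \left(-13\right) = \frac{1}{2} \left(- \frac{13}{15}\right) \left(-13\right) = \left(- \frac{13}{30}\right) \left(-13\right) = \frac{169}{30}$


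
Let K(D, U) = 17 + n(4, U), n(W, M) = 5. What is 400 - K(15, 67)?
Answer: 378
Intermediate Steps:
K(D, U) = 22 (K(D, U) = 17 + 5 = 22)
400 - K(15, 67) = 400 - 1*22 = 400 - 22 = 378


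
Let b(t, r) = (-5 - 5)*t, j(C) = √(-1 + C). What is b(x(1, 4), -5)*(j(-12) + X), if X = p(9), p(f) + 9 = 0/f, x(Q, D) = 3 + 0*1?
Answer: 270 - 30*I*√13 ≈ 270.0 - 108.17*I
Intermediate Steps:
x(Q, D) = 3 (x(Q, D) = 3 + 0 = 3)
b(t, r) = -10*t
p(f) = -9 (p(f) = -9 + 0/f = -9 + 0 = -9)
X = -9
b(x(1, 4), -5)*(j(-12) + X) = (-10*3)*(√(-1 - 12) - 9) = -30*(√(-13) - 9) = -30*(I*√13 - 9) = -30*(-9 + I*√13) = 270 - 30*I*√13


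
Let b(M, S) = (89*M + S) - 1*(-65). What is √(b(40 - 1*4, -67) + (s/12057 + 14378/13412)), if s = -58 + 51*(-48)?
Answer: √427314925428105018/11550606 ≈ 56.594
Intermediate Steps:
s = -2506 (s = -58 - 2448 = -2506)
b(M, S) = 65 + S + 89*M (b(M, S) = (S + 89*M) + 65 = 65 + S + 89*M)
√(b(40 - 1*4, -67) + (s/12057 + 14378/13412)) = √((65 - 67 + 89*(40 - 1*4)) + (-2506/12057 + 14378/13412)) = √((65 - 67 + 89*(40 - 4)) + (-2506*1/12057 + 14378*(1/13412))) = √((65 - 67 + 89*36) + (-2506/12057 + 1027/958)) = √((65 - 67 + 3204) + 9981791/11550606) = √(3202 + 9981791/11550606) = √(36995022203/11550606) = √427314925428105018/11550606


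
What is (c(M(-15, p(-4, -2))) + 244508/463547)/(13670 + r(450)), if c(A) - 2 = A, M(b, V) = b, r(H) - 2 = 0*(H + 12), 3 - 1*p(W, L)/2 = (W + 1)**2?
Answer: -5781603/6337614584 ≈ -0.00091227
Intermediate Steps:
p(W, L) = 6 - 2*(1 + W)**2 (p(W, L) = 6 - 2*(W + 1)**2 = 6 - 2*(1 + W)**2)
r(H) = 2 (r(H) = 2 + 0*(H + 12) = 2 + 0*(12 + H) = 2 + 0 = 2)
c(A) = 2 + A
(c(M(-15, p(-4, -2))) + 244508/463547)/(13670 + r(450)) = ((2 - 15) + 244508/463547)/(13670 + 2) = (-13 + 244508*(1/463547))/13672 = (-13 + 244508/463547)*(1/13672) = -5781603/463547*1/13672 = -5781603/6337614584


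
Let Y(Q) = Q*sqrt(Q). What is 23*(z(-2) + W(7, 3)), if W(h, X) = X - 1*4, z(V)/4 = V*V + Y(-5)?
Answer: 345 - 460*I*sqrt(5) ≈ 345.0 - 1028.6*I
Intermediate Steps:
Y(Q) = Q**(3/2)
z(V) = 4*V**2 - 20*I*sqrt(5) (z(V) = 4*(V*V + (-5)**(3/2)) = 4*(V**2 - 5*I*sqrt(5)) = 4*V**2 - 20*I*sqrt(5))
W(h, X) = -4 + X (W(h, X) = X - 4 = -4 + X)
23*(z(-2) + W(7, 3)) = 23*((4*(-2)**2 - 20*I*sqrt(5)) + (-4 + 3)) = 23*((4*4 - 20*I*sqrt(5)) - 1) = 23*((16 - 20*I*sqrt(5)) - 1) = 23*(15 - 20*I*sqrt(5)) = 345 - 460*I*sqrt(5)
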